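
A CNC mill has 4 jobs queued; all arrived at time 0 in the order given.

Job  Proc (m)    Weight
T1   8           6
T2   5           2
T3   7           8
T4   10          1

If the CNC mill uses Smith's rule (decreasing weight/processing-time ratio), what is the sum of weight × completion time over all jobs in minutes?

WSPT (decreasing weight/processing-time ratio): T3 T1 T2 T4.
T3: finishes 7, weight 8, w·C = 56
T1: finishes 15, weight 6, w·C = 90
T2: finishes 20, weight 2, w·C = 40
T4: finishes 30, weight 1, w·C = 30
Sum = 56+90+40+30 = 216.

216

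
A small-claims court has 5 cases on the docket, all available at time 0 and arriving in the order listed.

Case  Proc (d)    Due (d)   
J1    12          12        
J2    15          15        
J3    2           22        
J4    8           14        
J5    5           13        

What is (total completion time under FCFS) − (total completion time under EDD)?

11

FIFO (arrival order): J1 J2 J3 J4 J5.
J1: 0→12
J2: 12→27
J3: 27→29
J4: 29→37
J5: 37→42
Sum = 12+27+29+37+42 = 147.
EDD (increasing due date): J1 J5 J4 J2 J3.
J1: 0→12
J5: 12→17
J4: 17→25
J2: 25→40
J3: 40→42
Sum = 12+17+25+40+42 = 136.
Difference = 147 − 136 = 11.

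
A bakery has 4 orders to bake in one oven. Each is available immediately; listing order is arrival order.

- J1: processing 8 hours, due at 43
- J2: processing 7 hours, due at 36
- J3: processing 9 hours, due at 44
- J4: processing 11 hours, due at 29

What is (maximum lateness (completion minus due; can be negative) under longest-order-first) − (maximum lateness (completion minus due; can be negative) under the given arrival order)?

LPT (decreasing processing time): J4 J3 J1 J2.
J4: 0→11, due 29, lateness -18
J3: 11→20, due 44, lateness -24
J1: 20→28, due 43, lateness -15
J2: 28→35, due 36, lateness -1
Maximum = -1.
FIFO (arrival order): J1 J2 J3 J4.
J1: 0→8, due 43, lateness -35
J2: 8→15, due 36, lateness -21
J3: 15→24, due 44, lateness -20
J4: 24→35, due 29, lateness 6
Maximum = 6.
Difference = -1 − 6 = -7.

-7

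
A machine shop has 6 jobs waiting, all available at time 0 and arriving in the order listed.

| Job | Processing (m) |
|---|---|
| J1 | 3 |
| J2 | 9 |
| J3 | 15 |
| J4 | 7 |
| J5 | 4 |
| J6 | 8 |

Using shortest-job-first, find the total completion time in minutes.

SPT (increasing processing time): J1 J5 J4 J6 J2 J3.
J1: 0→3
J5: 3→7
J4: 7→14
J6: 14→22
J2: 22→31
J3: 31→46
Sum = 3+7+14+22+31+46 = 123.

123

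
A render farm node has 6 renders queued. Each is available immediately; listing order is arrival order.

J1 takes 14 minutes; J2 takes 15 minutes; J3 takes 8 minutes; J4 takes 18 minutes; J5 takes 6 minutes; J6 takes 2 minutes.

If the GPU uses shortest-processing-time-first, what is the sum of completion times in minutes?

SPT (increasing processing time): J6 J5 J3 J1 J2 J4.
J6: 0→2
J5: 2→8
J3: 8→16
J1: 16→30
J2: 30→45
J4: 45→63
Sum = 2+8+16+30+45+63 = 164.

164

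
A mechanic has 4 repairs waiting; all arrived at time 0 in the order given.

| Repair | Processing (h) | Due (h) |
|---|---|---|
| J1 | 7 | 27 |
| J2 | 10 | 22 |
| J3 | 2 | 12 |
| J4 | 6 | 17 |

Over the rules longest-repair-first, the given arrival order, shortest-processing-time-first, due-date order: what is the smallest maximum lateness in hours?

LPT (decreasing processing time): J2 J1 J4 J3.
J2: 0→10, due 22, lateness -12
J1: 10→17, due 27, lateness -10
J4: 17→23, due 17, lateness 6
J3: 23→25, due 12, lateness 13
Maximum = 13.
FIFO (arrival order): J1 J2 J3 J4.
J1: 0→7, due 27, lateness -20
J2: 7→17, due 22, lateness -5
J3: 17→19, due 12, lateness 7
J4: 19→25, due 17, lateness 8
Maximum = 8.
SPT (increasing processing time): J3 J4 J1 J2.
J3: 0→2, due 12, lateness -10
J4: 2→8, due 17, lateness -9
J1: 8→15, due 27, lateness -12
J2: 15→25, due 22, lateness 3
Maximum = 3.
EDD (increasing due date): J3 J4 J2 J1.
J3: 0→2, due 12, lateness -10
J4: 2→8, due 17, lateness -9
J2: 8→18, due 22, lateness -4
J1: 18→25, due 27, lateness -2
Maximum = -2.
LPT 13, FIFO 8, SPT 3, EDD -2 → minimum -2.

-2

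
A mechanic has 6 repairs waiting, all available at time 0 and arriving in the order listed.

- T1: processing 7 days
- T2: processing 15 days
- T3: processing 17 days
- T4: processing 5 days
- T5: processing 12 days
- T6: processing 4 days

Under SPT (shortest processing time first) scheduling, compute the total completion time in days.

SPT (increasing processing time): T6 T4 T1 T5 T2 T3.
T6: 0→4
T4: 4→9
T1: 9→16
T5: 16→28
T2: 28→43
T3: 43→60
Sum = 4+9+16+28+43+60 = 160.

160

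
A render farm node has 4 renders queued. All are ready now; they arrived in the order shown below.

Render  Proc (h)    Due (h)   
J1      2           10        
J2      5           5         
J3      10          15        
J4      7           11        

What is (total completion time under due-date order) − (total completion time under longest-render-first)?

EDD (increasing due date): J2 J1 J4 J3.
J2: 0→5
J1: 5→7
J4: 7→14
J3: 14→24
Sum = 5+7+14+24 = 50.
LPT (decreasing processing time): J3 J4 J2 J1.
J3: 0→10
J4: 10→17
J2: 17→22
J1: 22→24
Sum = 10+17+22+24 = 73.
Difference = 50 − 73 = -23.

-23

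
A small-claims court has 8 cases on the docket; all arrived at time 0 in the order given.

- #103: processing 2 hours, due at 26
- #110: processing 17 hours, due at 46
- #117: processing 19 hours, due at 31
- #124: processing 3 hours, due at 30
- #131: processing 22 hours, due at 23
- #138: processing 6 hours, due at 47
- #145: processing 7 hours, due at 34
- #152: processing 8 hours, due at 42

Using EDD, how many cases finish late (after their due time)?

5

EDD (increasing due date): #131 #103 #124 #117 #145 #152 #110 #138.
#131: 0→22, due 23, tardiness 0
#103: 22→24, due 26, tardiness 0
#124: 24→27, due 30, tardiness 0
#117: 27→46, due 31, tardiness 15
#145: 46→53, due 34, tardiness 19
#152: 53→61, due 42, tardiness 19
#110: 61→78, due 46, tardiness 32
#138: 78→84, due 47, tardiness 37
Late cases: 5.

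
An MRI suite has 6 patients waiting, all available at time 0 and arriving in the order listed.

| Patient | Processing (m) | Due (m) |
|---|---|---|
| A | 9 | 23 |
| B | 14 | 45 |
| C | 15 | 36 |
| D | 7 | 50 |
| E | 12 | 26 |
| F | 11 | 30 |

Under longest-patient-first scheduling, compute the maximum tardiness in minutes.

38

LPT (decreasing processing time): C B E F A D.
C: 0→15, due 36, tardiness 0
B: 15→29, due 45, tardiness 0
E: 29→41, due 26, tardiness 15
F: 41→52, due 30, tardiness 22
A: 52→61, due 23, tardiness 38
D: 61→68, due 50, tardiness 18
Maximum = 38.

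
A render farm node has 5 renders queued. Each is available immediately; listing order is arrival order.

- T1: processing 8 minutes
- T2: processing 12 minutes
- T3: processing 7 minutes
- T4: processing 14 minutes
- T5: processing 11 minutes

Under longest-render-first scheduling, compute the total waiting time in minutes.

122

LPT (decreasing processing time): T4 T2 T5 T1 T3.
T4: waits 0, runs 0→14
T2: waits 14, runs 14→26
T5: waits 26, runs 26→37
T1: waits 37, runs 37→45
T3: waits 45, runs 45→52
Sum = 0+14+26+37+45 = 122.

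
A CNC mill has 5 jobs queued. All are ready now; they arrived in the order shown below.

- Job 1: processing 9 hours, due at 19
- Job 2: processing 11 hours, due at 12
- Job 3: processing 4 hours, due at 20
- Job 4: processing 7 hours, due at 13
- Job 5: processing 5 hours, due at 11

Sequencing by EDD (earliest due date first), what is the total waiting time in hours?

EDD (increasing due date): Job 5 Job 2 Job 4 Job 1 Job 3.
Job 5: waits 0, runs 0→5
Job 2: waits 5, runs 5→16
Job 4: waits 16, runs 16→23
Job 1: waits 23, runs 23→32
Job 3: waits 32, runs 32→36
Sum = 0+5+16+23+32 = 76.

76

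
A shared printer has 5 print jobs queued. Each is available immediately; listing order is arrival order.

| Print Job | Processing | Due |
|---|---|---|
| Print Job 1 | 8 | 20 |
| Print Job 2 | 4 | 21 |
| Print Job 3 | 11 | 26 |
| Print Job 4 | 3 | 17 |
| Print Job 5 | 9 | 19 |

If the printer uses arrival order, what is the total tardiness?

FIFO (arrival order): Print Job 1 Print Job 2 Print Job 3 Print Job 4 Print Job 5.
Print Job 1: 0→8, due 20, tardiness 0
Print Job 2: 8→12, due 21, tardiness 0
Print Job 3: 12→23, due 26, tardiness 0
Print Job 4: 23→26, due 17, tardiness 9
Print Job 5: 26→35, due 19, tardiness 16
Sum = 0+0+0+9+16 = 25.

25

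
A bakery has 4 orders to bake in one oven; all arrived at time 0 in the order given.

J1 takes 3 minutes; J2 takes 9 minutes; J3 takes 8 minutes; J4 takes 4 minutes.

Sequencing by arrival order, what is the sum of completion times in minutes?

59

FIFO (arrival order): J1 J2 J3 J4.
J1: 0→3
J2: 3→12
J3: 12→20
J4: 20→24
Sum = 3+12+20+24 = 59.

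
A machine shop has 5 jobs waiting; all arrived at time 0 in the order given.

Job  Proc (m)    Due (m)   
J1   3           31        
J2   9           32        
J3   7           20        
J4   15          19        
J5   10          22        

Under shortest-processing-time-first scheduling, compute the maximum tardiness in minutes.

SPT (increasing processing time): J1 J3 J2 J5 J4.
J1: 0→3, due 31, tardiness 0
J3: 3→10, due 20, tardiness 0
J2: 10→19, due 32, tardiness 0
J5: 19→29, due 22, tardiness 7
J4: 29→44, due 19, tardiness 25
Maximum = 25.

25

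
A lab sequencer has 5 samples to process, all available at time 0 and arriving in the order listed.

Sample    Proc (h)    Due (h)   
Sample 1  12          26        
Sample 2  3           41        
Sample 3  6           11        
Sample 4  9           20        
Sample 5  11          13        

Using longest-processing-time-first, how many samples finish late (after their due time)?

LPT (decreasing processing time): Sample 1 Sample 5 Sample 4 Sample 3 Sample 2.
Sample 1: 0→12, due 26, tardiness 0
Sample 5: 12→23, due 13, tardiness 10
Sample 4: 23→32, due 20, tardiness 12
Sample 3: 32→38, due 11, tardiness 27
Sample 2: 38→41, due 41, tardiness 0
Late samples: 3.

3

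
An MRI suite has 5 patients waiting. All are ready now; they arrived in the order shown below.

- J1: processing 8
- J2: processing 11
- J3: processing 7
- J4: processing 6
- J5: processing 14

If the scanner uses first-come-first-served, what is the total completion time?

FIFO (arrival order): J1 J2 J3 J4 J5.
J1: 0→8
J2: 8→19
J3: 19→26
J4: 26→32
J5: 32→46
Sum = 8+19+26+32+46 = 131.

131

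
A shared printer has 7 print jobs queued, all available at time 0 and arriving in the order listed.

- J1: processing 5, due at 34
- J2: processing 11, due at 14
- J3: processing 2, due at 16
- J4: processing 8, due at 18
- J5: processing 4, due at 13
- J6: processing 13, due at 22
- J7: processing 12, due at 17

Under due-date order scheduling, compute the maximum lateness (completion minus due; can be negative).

EDD (increasing due date): J5 J2 J3 J7 J4 J6 J1.
J5: 0→4, due 13, lateness -9
J2: 4→15, due 14, lateness 1
J3: 15→17, due 16, lateness 1
J7: 17→29, due 17, lateness 12
J4: 29→37, due 18, lateness 19
J6: 37→50, due 22, lateness 28
J1: 50→55, due 34, lateness 21
Maximum = 28.

28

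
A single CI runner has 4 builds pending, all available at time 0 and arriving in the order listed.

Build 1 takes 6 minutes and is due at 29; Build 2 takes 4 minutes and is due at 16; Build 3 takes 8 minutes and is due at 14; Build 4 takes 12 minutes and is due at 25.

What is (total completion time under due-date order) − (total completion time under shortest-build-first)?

EDD (increasing due date): Build 3 Build 2 Build 4 Build 1.
Build 3: 0→8
Build 2: 8→12
Build 4: 12→24
Build 1: 24→30
Sum = 8+12+24+30 = 74.
SPT (increasing processing time): Build 2 Build 1 Build 3 Build 4.
Build 2: 0→4
Build 1: 4→10
Build 3: 10→18
Build 4: 18→30
Sum = 4+10+18+30 = 62.
Difference = 74 − 62 = 12.

12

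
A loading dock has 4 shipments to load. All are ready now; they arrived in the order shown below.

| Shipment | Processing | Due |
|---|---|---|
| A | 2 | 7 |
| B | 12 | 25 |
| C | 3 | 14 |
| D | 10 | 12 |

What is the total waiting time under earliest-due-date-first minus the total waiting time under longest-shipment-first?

-30

EDD (increasing due date): A D C B.
A: waits 0, runs 0→2
D: waits 2, runs 2→12
C: waits 12, runs 12→15
B: waits 15, runs 15→27
Sum = 0+2+12+15 = 29.
LPT (decreasing processing time): B D C A.
B: waits 0, runs 0→12
D: waits 12, runs 12→22
C: waits 22, runs 22→25
A: waits 25, runs 25→27
Sum = 0+12+22+25 = 59.
Difference = 29 − 59 = -30.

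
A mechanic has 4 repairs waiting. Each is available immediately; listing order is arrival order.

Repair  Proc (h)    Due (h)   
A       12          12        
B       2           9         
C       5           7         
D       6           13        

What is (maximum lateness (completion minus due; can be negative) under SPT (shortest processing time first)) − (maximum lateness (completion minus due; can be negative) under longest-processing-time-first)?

SPT (increasing processing time): B C D A.
B: 0→2, due 9, lateness -7
C: 2→7, due 7, lateness 0
D: 7→13, due 13, lateness 0
A: 13→25, due 12, lateness 13
Maximum = 13.
LPT (decreasing processing time): A D C B.
A: 0→12, due 12, lateness 0
D: 12→18, due 13, lateness 5
C: 18→23, due 7, lateness 16
B: 23→25, due 9, lateness 16
Maximum = 16.
Difference = 13 − 16 = -3.

-3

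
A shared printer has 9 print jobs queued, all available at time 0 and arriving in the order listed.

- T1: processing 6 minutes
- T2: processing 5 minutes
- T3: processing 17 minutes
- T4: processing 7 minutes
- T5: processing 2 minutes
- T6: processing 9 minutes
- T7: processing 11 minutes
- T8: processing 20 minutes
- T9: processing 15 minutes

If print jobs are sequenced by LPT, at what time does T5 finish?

LPT (decreasing processing time): T8 T3 T9 T7 T6 T4 T1 T2 T5.
T8: 0→20
T3: 20→37
T9: 37→52
T7: 52→63
T6: 63→72
T4: 72→79
T1: 79→85
T2: 85→90
T5: 90→92

92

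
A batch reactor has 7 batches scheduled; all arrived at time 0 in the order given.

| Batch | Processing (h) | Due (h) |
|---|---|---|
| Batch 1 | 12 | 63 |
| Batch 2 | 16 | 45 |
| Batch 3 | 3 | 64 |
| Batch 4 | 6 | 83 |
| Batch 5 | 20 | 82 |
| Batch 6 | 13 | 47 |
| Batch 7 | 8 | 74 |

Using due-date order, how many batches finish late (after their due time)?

0

EDD (increasing due date): Batch 2 Batch 6 Batch 1 Batch 3 Batch 7 Batch 5 Batch 4.
Batch 2: 0→16, due 45, tardiness 0
Batch 6: 16→29, due 47, tardiness 0
Batch 1: 29→41, due 63, tardiness 0
Batch 3: 41→44, due 64, tardiness 0
Batch 7: 44→52, due 74, tardiness 0
Batch 5: 52→72, due 82, tardiness 0
Batch 4: 72→78, due 83, tardiness 0
Late batches: 0.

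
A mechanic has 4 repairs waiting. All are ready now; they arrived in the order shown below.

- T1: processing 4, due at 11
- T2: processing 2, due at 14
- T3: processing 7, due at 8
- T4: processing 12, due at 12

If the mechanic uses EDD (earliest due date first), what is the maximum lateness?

11

EDD (increasing due date): T3 T1 T4 T2.
T3: 0→7, due 8, lateness -1
T1: 7→11, due 11, lateness 0
T4: 11→23, due 12, lateness 11
T2: 23→25, due 14, lateness 11
Maximum = 11.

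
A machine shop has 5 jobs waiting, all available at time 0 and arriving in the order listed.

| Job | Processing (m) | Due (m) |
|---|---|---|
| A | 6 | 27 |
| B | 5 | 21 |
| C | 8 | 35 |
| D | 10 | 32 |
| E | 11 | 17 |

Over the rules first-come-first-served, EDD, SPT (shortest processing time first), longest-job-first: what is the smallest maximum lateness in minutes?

FIFO (arrival order): A B C D E.
A: 0→6, due 27, lateness -21
B: 6→11, due 21, lateness -10
C: 11→19, due 35, lateness -16
D: 19→29, due 32, lateness -3
E: 29→40, due 17, lateness 23
Maximum = 23.
EDD (increasing due date): E B A D C.
E: 0→11, due 17, lateness -6
B: 11→16, due 21, lateness -5
A: 16→22, due 27, lateness -5
D: 22→32, due 32, lateness 0
C: 32→40, due 35, lateness 5
Maximum = 5.
SPT (increasing processing time): B A C D E.
B: 0→5, due 21, lateness -16
A: 5→11, due 27, lateness -16
C: 11→19, due 35, lateness -16
D: 19→29, due 32, lateness -3
E: 29→40, due 17, lateness 23
Maximum = 23.
LPT (decreasing processing time): E D C A B.
E: 0→11, due 17, lateness -6
D: 11→21, due 32, lateness -11
C: 21→29, due 35, lateness -6
A: 29→35, due 27, lateness 8
B: 35→40, due 21, lateness 19
Maximum = 19.
FIFO 23, EDD 5, SPT 23, LPT 19 → minimum 5.

5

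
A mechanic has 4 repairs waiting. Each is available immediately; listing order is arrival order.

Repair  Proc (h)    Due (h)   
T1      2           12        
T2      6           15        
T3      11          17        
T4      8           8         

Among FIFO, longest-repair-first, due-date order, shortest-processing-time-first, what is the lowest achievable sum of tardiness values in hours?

11

FIFO (arrival order): T1 T2 T3 T4.
T1: 0→2, due 12, tardiness 0
T2: 2→8, due 15, tardiness 0
T3: 8→19, due 17, tardiness 2
T4: 19→27, due 8, tardiness 19
Sum = 0+0+2+19 = 21.
LPT (decreasing processing time): T3 T4 T2 T1.
T3: 0→11, due 17, tardiness 0
T4: 11→19, due 8, tardiness 11
T2: 19→25, due 15, tardiness 10
T1: 25→27, due 12, tardiness 15
Sum = 0+11+10+15 = 36.
EDD (increasing due date): T4 T1 T2 T3.
T4: 0→8, due 8, tardiness 0
T1: 8→10, due 12, tardiness 0
T2: 10→16, due 15, tardiness 1
T3: 16→27, due 17, tardiness 10
Sum = 0+0+1+10 = 11.
SPT (increasing processing time): T1 T2 T4 T3.
T1: 0→2, due 12, tardiness 0
T2: 2→8, due 15, tardiness 0
T4: 8→16, due 8, tardiness 8
T3: 16→27, due 17, tardiness 10
Sum = 0+0+8+10 = 18.
FIFO 21, LPT 36, EDD 11, SPT 18 → minimum 11.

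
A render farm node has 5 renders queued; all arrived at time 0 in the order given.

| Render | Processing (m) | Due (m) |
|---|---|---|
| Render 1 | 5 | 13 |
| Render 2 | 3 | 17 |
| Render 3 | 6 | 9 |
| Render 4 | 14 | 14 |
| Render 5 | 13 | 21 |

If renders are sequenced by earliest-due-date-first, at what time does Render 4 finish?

EDD (increasing due date): Render 3 Render 1 Render 4 Render 2 Render 5.
Render 3: 0→6
Render 1: 6→11
Render 4: 11→25

25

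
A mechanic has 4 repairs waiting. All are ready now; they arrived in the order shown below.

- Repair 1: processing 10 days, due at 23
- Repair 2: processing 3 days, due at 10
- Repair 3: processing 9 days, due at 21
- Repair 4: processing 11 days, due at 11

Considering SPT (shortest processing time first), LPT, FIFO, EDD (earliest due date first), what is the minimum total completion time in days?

70

SPT (increasing processing time): Repair 2 Repair 3 Repair 1 Repair 4.
Repair 2: 0→3
Repair 3: 3→12
Repair 1: 12→22
Repair 4: 22→33
Sum = 3+12+22+33 = 70.
LPT (decreasing processing time): Repair 4 Repair 1 Repair 3 Repair 2.
Repair 4: 0→11
Repair 1: 11→21
Repair 3: 21→30
Repair 2: 30→33
Sum = 11+21+30+33 = 95.
FIFO (arrival order): Repair 1 Repair 2 Repair 3 Repair 4.
Repair 1: 0→10
Repair 2: 10→13
Repair 3: 13→22
Repair 4: 22→33
Sum = 10+13+22+33 = 78.
EDD (increasing due date): Repair 2 Repair 4 Repair 3 Repair 1.
Repair 2: 0→3
Repair 4: 3→14
Repair 3: 14→23
Repair 1: 23→33
Sum = 3+14+23+33 = 73.
SPT 70, LPT 95, FIFO 78, EDD 73 → minimum 70.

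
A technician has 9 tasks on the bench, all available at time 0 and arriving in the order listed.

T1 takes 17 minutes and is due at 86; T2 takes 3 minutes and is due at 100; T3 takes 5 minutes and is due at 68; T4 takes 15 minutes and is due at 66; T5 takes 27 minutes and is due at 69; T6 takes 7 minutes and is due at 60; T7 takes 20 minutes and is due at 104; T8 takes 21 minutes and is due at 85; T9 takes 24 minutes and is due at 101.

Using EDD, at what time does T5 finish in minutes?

54

EDD (increasing due date): T6 T4 T3 T5 T8 T1 T2 T9 T7.
T6: 0→7
T4: 7→22
T3: 22→27
T5: 27→54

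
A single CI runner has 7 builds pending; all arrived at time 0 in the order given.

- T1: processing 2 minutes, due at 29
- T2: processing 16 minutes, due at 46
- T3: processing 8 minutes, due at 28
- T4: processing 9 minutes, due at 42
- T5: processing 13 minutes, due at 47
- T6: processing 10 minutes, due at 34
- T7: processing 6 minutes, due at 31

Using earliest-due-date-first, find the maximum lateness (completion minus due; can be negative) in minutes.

EDD (increasing due date): T3 T1 T7 T6 T4 T2 T5.
T3: 0→8, due 28, lateness -20
T1: 8→10, due 29, lateness -19
T7: 10→16, due 31, lateness -15
T6: 16→26, due 34, lateness -8
T4: 26→35, due 42, lateness -7
T2: 35→51, due 46, lateness 5
T5: 51→64, due 47, lateness 17
Maximum = 17.

17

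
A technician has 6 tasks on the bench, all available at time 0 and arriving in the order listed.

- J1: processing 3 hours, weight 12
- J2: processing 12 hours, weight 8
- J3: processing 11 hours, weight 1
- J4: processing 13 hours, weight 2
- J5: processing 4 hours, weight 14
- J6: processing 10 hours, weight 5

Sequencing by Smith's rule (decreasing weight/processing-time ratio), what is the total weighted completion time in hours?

WSPT (decreasing weight/processing-time ratio): J1 J5 J2 J6 J4 J3.
J1: finishes 3, weight 12, w·C = 36
J5: finishes 7, weight 14, w·C = 98
J2: finishes 19, weight 8, w·C = 152
J6: finishes 29, weight 5, w·C = 145
J4: finishes 42, weight 2, w·C = 84
J3: finishes 53, weight 1, w·C = 53
Sum = 36+98+152+145+84+53 = 568.

568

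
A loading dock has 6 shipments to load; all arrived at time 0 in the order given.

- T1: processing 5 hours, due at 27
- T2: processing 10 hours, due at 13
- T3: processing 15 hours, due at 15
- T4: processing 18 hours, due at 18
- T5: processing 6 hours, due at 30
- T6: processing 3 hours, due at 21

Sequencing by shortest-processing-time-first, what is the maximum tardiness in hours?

39

SPT (increasing processing time): T6 T1 T5 T2 T3 T4.
T6: 0→3, due 21, tardiness 0
T1: 3→8, due 27, tardiness 0
T5: 8→14, due 30, tardiness 0
T2: 14→24, due 13, tardiness 11
T3: 24→39, due 15, tardiness 24
T4: 39→57, due 18, tardiness 39
Maximum = 39.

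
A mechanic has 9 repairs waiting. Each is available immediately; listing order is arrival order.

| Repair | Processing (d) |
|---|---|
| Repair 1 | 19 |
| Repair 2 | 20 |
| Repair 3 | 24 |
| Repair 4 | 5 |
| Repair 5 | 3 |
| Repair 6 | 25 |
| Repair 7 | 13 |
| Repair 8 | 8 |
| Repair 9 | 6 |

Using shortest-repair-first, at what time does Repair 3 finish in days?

98

SPT (increasing processing time): Repair 5 Repair 4 Repair 9 Repair 8 Repair 7 Repair 1 Repair 2 Repair 3 Repair 6.
Repair 5: 0→3
Repair 4: 3→8
Repair 9: 8→14
Repair 8: 14→22
Repair 7: 22→35
Repair 1: 35→54
Repair 2: 54→74
Repair 3: 74→98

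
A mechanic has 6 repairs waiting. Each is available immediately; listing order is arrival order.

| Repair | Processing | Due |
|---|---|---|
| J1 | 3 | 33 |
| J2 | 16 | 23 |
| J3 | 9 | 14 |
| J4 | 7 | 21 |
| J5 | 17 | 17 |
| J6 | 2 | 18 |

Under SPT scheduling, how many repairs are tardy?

3

SPT (increasing processing time): J6 J1 J4 J3 J2 J5.
J6: 0→2, due 18, tardiness 0
J1: 2→5, due 33, tardiness 0
J4: 5→12, due 21, tardiness 0
J3: 12→21, due 14, tardiness 7
J2: 21→37, due 23, tardiness 14
J5: 37→54, due 17, tardiness 37
Late repairs: 3.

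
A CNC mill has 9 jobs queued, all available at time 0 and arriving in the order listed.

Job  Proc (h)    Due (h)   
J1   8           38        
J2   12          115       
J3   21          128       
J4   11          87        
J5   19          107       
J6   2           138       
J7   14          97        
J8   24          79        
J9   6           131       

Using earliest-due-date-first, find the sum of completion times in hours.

EDD (increasing due date): J1 J8 J4 J7 J5 J2 J3 J9 J6.
J1: 0→8
J8: 8→32
J4: 32→43
J7: 43→57
J5: 57→76
J2: 76→88
J3: 88→109
J9: 109→115
J6: 115→117
Sum = 8+32+43+57+76+88+109+115+117 = 645.

645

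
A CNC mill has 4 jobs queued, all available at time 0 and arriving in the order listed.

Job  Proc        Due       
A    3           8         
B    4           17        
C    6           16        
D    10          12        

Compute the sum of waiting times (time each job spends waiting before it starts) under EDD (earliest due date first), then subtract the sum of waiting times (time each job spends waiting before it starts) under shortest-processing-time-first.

EDD (increasing due date): A D C B.
A: waits 0, runs 0→3
D: waits 3, runs 3→13
C: waits 13, runs 13→19
B: waits 19, runs 19→23
Sum = 0+3+13+19 = 35.
SPT (increasing processing time): A B C D.
A: waits 0, runs 0→3
B: waits 3, runs 3→7
C: waits 7, runs 7→13
D: waits 13, runs 13→23
Sum = 0+3+7+13 = 23.
Difference = 35 − 23 = 12.

12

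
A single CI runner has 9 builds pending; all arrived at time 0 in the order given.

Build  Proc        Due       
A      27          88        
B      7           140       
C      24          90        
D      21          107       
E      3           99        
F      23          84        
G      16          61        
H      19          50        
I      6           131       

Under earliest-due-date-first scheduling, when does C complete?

109

EDD (increasing due date): H G F A C E D I B.
H: 0→19
G: 19→35
F: 35→58
A: 58→85
C: 85→109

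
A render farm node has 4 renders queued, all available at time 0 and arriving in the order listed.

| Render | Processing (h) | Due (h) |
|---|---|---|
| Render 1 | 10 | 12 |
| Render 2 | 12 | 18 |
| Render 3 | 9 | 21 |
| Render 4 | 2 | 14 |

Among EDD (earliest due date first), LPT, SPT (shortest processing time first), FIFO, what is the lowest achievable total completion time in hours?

EDD (increasing due date): Render 1 Render 4 Render 2 Render 3.
Render 1: 0→10
Render 4: 10→12
Render 2: 12→24
Render 3: 24→33
Sum = 10+12+24+33 = 79.
LPT (decreasing processing time): Render 2 Render 1 Render 3 Render 4.
Render 2: 0→12
Render 1: 12→22
Render 3: 22→31
Render 4: 31→33
Sum = 12+22+31+33 = 98.
SPT (increasing processing time): Render 4 Render 3 Render 1 Render 2.
Render 4: 0→2
Render 3: 2→11
Render 1: 11→21
Render 2: 21→33
Sum = 2+11+21+33 = 67.
FIFO (arrival order): Render 1 Render 2 Render 3 Render 4.
Render 1: 0→10
Render 2: 10→22
Render 3: 22→31
Render 4: 31→33
Sum = 10+22+31+33 = 96.
EDD 79, LPT 98, SPT 67, FIFO 96 → minimum 67.

67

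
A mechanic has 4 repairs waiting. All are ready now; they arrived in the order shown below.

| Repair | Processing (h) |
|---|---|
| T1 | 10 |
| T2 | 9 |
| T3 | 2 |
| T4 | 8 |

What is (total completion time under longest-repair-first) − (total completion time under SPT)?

25

LPT (decreasing processing time): T1 T2 T4 T3.
T1: 0→10
T2: 10→19
T4: 19→27
T3: 27→29
Sum = 10+19+27+29 = 85.
SPT (increasing processing time): T3 T4 T2 T1.
T3: 0→2
T4: 2→10
T2: 10→19
T1: 19→29
Sum = 2+10+19+29 = 60.
Difference = 85 − 60 = 25.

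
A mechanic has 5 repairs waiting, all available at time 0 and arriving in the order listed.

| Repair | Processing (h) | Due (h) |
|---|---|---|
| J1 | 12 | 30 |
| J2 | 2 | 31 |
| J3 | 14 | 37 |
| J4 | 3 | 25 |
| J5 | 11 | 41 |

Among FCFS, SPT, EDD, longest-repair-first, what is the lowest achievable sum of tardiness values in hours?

FIFO (arrival order): J1 J2 J3 J4 J5.
J1: 0→12, due 30, tardiness 0
J2: 12→14, due 31, tardiness 0
J3: 14→28, due 37, tardiness 0
J4: 28→31, due 25, tardiness 6
J5: 31→42, due 41, tardiness 1
Sum = 0+0+0+6+1 = 7.
SPT (increasing processing time): J2 J4 J5 J1 J3.
J2: 0→2, due 31, tardiness 0
J4: 2→5, due 25, tardiness 0
J5: 5→16, due 41, tardiness 0
J1: 16→28, due 30, tardiness 0
J3: 28→42, due 37, tardiness 5
Sum = 0+0+0+0+5 = 5.
EDD (increasing due date): J4 J1 J2 J3 J5.
J4: 0→3, due 25, tardiness 0
J1: 3→15, due 30, tardiness 0
J2: 15→17, due 31, tardiness 0
J3: 17→31, due 37, tardiness 0
J5: 31→42, due 41, tardiness 1
Sum = 0+0+0+0+1 = 1.
LPT (decreasing processing time): J3 J1 J5 J4 J2.
J3: 0→14, due 37, tardiness 0
J1: 14→26, due 30, tardiness 0
J5: 26→37, due 41, tardiness 0
J4: 37→40, due 25, tardiness 15
J2: 40→42, due 31, tardiness 11
Sum = 0+0+0+15+11 = 26.
FIFO 7, SPT 5, EDD 1, LPT 26 → minimum 1.

1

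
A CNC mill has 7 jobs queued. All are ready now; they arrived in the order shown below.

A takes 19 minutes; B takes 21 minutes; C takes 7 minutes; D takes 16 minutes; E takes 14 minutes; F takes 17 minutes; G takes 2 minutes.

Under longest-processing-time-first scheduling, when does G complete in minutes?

96

LPT (decreasing processing time): B A F D E C G.
B: 0→21
A: 21→40
F: 40→57
D: 57→73
E: 73→87
C: 87→94
G: 94→96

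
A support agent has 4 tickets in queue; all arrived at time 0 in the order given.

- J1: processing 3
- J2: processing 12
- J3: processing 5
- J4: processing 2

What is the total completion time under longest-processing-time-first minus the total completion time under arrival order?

LPT (decreasing processing time): J2 J3 J1 J4.
J2: 0→12
J3: 12→17
J1: 17→20
J4: 20→22
Sum = 12+17+20+22 = 71.
FIFO (arrival order): J1 J2 J3 J4.
J1: 0→3
J2: 3→15
J3: 15→20
J4: 20→22
Sum = 3+15+20+22 = 60.
Difference = 71 − 60 = 11.

11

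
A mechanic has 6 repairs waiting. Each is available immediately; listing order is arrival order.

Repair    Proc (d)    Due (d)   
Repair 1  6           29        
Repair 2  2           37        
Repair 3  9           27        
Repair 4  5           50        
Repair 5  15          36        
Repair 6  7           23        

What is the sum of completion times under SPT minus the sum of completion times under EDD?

SPT (increasing processing time): Repair 2 Repair 4 Repair 1 Repair 6 Repair 3 Repair 5.
Repair 2: 0→2
Repair 4: 2→7
Repair 1: 7→13
Repair 6: 13→20
Repair 3: 20→29
Repair 5: 29→44
Sum = 2+7+13+20+29+44 = 115.
EDD (increasing due date): Repair 6 Repair 3 Repair 1 Repair 5 Repair 2 Repair 4.
Repair 6: 0→7
Repair 3: 7→16
Repair 1: 16→22
Repair 5: 22→37
Repair 2: 37→39
Repair 4: 39→44
Sum = 7+16+22+37+39+44 = 165.
Difference = 115 − 165 = -50.

-50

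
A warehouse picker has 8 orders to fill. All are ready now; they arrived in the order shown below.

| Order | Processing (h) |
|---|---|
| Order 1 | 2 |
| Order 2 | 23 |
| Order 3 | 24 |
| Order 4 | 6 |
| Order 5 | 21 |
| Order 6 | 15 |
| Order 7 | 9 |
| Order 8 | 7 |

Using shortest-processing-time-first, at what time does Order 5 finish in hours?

SPT (increasing processing time): Order 1 Order 4 Order 8 Order 7 Order 6 Order 5 Order 2 Order 3.
Order 1: 0→2
Order 4: 2→8
Order 8: 8→15
Order 7: 15→24
Order 6: 24→39
Order 5: 39→60

60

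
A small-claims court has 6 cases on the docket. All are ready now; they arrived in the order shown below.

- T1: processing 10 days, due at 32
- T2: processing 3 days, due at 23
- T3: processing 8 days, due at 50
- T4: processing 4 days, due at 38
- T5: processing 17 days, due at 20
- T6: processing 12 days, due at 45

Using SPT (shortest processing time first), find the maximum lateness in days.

34

SPT (increasing processing time): T2 T4 T3 T1 T6 T5.
T2: 0→3, due 23, lateness -20
T4: 3→7, due 38, lateness -31
T3: 7→15, due 50, lateness -35
T1: 15→25, due 32, lateness -7
T6: 25→37, due 45, lateness -8
T5: 37→54, due 20, lateness 34
Maximum = 34.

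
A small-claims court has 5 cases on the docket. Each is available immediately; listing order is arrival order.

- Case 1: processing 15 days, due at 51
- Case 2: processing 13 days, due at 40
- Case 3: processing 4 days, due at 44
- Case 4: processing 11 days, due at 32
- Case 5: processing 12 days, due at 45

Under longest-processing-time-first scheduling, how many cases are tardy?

2

LPT (decreasing processing time): Case 1 Case 2 Case 5 Case 4 Case 3.
Case 1: 0→15, due 51, tardiness 0
Case 2: 15→28, due 40, tardiness 0
Case 5: 28→40, due 45, tardiness 0
Case 4: 40→51, due 32, tardiness 19
Case 3: 51→55, due 44, tardiness 11
Late cases: 2.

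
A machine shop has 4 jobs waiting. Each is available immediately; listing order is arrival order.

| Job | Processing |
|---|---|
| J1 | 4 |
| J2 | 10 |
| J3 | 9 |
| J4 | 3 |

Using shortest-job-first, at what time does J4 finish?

SPT (increasing processing time): J4 J1 J3 J2.
J4: 0→3

3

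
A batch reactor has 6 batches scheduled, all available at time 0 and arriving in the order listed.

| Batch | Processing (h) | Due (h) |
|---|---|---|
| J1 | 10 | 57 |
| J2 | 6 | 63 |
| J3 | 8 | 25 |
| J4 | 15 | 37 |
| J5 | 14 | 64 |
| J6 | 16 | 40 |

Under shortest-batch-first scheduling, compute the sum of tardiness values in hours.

45

SPT (increasing processing time): J2 J3 J1 J5 J4 J6.
J2: 0→6, due 63, tardiness 0
J3: 6→14, due 25, tardiness 0
J1: 14→24, due 57, tardiness 0
J5: 24→38, due 64, tardiness 0
J4: 38→53, due 37, tardiness 16
J6: 53→69, due 40, tardiness 29
Sum = 0+0+0+0+16+29 = 45.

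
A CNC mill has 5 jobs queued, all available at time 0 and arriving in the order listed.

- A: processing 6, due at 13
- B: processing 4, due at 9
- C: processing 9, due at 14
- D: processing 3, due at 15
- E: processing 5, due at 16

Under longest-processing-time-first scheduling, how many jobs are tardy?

4

LPT (decreasing processing time): C A E B D.
C: 0→9, due 14, tardiness 0
A: 9→15, due 13, tardiness 2
E: 15→20, due 16, tardiness 4
B: 20→24, due 9, tardiness 15
D: 24→27, due 15, tardiness 12
Late jobs: 4.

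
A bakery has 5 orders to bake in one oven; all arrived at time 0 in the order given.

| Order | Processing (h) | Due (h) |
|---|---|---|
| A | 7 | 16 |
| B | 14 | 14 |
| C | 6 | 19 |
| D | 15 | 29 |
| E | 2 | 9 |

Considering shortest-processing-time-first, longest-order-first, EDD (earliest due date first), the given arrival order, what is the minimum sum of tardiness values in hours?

30

SPT (increasing processing time): E C A B D.
E: 0→2, due 9, tardiness 0
C: 2→8, due 19, tardiness 0
A: 8→15, due 16, tardiness 0
B: 15→29, due 14, tardiness 15
D: 29→44, due 29, tardiness 15
Sum = 0+0+0+15+15 = 30.
LPT (decreasing processing time): D B A C E.
D: 0→15, due 29, tardiness 0
B: 15→29, due 14, tardiness 15
A: 29→36, due 16, tardiness 20
C: 36→42, due 19, tardiness 23
E: 42→44, due 9, tardiness 35
Sum = 0+15+20+23+35 = 93.
EDD (increasing due date): E B A C D.
E: 0→2, due 9, tardiness 0
B: 2→16, due 14, tardiness 2
A: 16→23, due 16, tardiness 7
C: 23→29, due 19, tardiness 10
D: 29→44, due 29, tardiness 15
Sum = 0+2+7+10+15 = 34.
FIFO (arrival order): A B C D E.
A: 0→7, due 16, tardiness 0
B: 7→21, due 14, tardiness 7
C: 21→27, due 19, tardiness 8
D: 27→42, due 29, tardiness 13
E: 42→44, due 9, tardiness 35
Sum = 0+7+8+13+35 = 63.
SPT 30, LPT 93, EDD 34, FIFO 63 → minimum 30.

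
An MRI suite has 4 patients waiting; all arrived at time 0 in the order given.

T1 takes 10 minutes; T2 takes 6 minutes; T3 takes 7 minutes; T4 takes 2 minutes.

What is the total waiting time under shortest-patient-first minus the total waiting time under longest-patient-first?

-25

SPT (increasing processing time): T4 T2 T3 T1.
T4: waits 0, runs 0→2
T2: waits 2, runs 2→8
T3: waits 8, runs 8→15
T1: waits 15, runs 15→25
Sum = 0+2+8+15 = 25.
LPT (decreasing processing time): T1 T3 T2 T4.
T1: waits 0, runs 0→10
T3: waits 10, runs 10→17
T2: waits 17, runs 17→23
T4: waits 23, runs 23→25
Sum = 0+10+17+23 = 50.
Difference = 25 − 50 = -25.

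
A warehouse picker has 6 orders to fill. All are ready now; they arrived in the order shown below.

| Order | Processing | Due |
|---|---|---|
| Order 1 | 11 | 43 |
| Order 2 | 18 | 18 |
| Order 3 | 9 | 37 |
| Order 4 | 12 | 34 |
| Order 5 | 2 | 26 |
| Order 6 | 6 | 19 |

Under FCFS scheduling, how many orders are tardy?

FIFO (arrival order): Order 1 Order 2 Order 3 Order 4 Order 5 Order 6.
Order 1: 0→11, due 43, tardiness 0
Order 2: 11→29, due 18, tardiness 11
Order 3: 29→38, due 37, tardiness 1
Order 4: 38→50, due 34, tardiness 16
Order 5: 50→52, due 26, tardiness 26
Order 6: 52→58, due 19, tardiness 39
Late orders: 5.

5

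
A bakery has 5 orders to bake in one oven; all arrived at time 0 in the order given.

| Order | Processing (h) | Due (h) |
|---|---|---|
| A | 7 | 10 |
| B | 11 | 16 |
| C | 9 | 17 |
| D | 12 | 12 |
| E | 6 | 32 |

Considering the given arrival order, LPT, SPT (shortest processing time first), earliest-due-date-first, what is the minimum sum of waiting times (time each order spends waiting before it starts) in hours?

FIFO (arrival order): A B C D E.
A: waits 0, runs 0→7
B: waits 7, runs 7→18
C: waits 18, runs 18→27
D: waits 27, runs 27→39
E: waits 39, runs 39→45
Sum = 0+7+18+27+39 = 91.
LPT (decreasing processing time): D B C A E.
D: waits 0, runs 0→12
B: waits 12, runs 12→23
C: waits 23, runs 23→32
A: waits 32, runs 32→39
E: waits 39, runs 39→45
Sum = 0+12+23+32+39 = 106.
SPT (increasing processing time): E A C B D.
E: waits 0, runs 0→6
A: waits 6, runs 6→13
C: waits 13, runs 13→22
B: waits 22, runs 22→33
D: waits 33, runs 33→45
Sum = 0+6+13+22+33 = 74.
EDD (increasing due date): A D B C E.
A: waits 0, runs 0→7
D: waits 7, runs 7→19
B: waits 19, runs 19→30
C: waits 30, runs 30→39
E: waits 39, runs 39→45
Sum = 0+7+19+30+39 = 95.
FIFO 91, LPT 106, SPT 74, EDD 95 → minimum 74.

74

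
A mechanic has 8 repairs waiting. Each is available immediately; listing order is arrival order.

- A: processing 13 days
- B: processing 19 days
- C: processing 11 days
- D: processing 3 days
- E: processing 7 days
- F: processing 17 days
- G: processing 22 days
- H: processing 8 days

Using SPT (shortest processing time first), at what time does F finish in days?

SPT (increasing processing time): D E H C A F B G.
D: 0→3
E: 3→10
H: 10→18
C: 18→29
A: 29→42
F: 42→59

59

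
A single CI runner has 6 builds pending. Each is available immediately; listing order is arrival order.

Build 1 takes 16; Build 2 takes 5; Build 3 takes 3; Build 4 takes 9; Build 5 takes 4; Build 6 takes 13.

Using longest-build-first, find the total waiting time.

LPT (decreasing processing time): Build 1 Build 6 Build 4 Build 2 Build 5 Build 3.
Build 1: waits 0, runs 0→16
Build 6: waits 16, runs 16→29
Build 4: waits 29, runs 29→38
Build 2: waits 38, runs 38→43
Build 5: waits 43, runs 43→47
Build 3: waits 47, runs 47→50
Sum = 0+16+29+38+43+47 = 173.

173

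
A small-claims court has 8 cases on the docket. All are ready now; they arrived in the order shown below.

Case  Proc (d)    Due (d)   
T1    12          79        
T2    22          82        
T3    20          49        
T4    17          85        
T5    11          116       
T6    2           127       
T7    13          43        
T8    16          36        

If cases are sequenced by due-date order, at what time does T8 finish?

EDD (increasing due date): T8 T7 T3 T1 T2 T4 T5 T6.
T8: 0→16

16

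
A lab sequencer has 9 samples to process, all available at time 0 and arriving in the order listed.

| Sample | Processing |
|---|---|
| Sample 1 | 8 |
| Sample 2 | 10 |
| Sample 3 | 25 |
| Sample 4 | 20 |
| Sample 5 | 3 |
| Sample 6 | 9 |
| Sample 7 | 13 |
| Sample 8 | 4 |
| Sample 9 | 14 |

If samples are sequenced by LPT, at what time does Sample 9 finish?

LPT (decreasing processing time): Sample 3 Sample 4 Sample 9 Sample 7 Sample 2 Sample 6 Sample 1 Sample 8 Sample 5.
Sample 3: 0→25
Sample 4: 25→45
Sample 9: 45→59

59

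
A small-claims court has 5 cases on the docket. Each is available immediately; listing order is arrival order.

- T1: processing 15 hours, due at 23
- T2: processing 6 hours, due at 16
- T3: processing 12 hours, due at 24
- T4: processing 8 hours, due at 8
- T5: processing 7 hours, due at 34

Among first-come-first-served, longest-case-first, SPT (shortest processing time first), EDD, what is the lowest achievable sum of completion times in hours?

121

FIFO (arrival order): T1 T2 T3 T4 T5.
T1: 0→15
T2: 15→21
T3: 21→33
T4: 33→41
T5: 41→48
Sum = 15+21+33+41+48 = 158.
LPT (decreasing processing time): T1 T3 T4 T5 T2.
T1: 0→15
T3: 15→27
T4: 27→35
T5: 35→42
T2: 42→48
Sum = 15+27+35+42+48 = 167.
SPT (increasing processing time): T2 T5 T4 T3 T1.
T2: 0→6
T5: 6→13
T4: 13→21
T3: 21→33
T1: 33→48
Sum = 6+13+21+33+48 = 121.
EDD (increasing due date): T4 T2 T1 T3 T5.
T4: 0→8
T2: 8→14
T1: 14→29
T3: 29→41
T5: 41→48
Sum = 8+14+29+41+48 = 140.
FIFO 158, LPT 167, SPT 121, EDD 140 → minimum 121.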